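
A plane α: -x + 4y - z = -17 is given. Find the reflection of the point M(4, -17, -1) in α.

(-2, 7, -7)

λ = (n·M − d)/|n|² = (-71 − (-17))/18 = -3.
Reflection = M − 2λn = (4, -17, -1) − (-6)·(-1, 4, -1) = (-2, 7, -7).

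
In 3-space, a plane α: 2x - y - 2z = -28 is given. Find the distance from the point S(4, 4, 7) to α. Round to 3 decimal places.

6.000

n·S − d = (2)·(4) + (-1)·(4) + (-2)·(7) − (-28) = 18; |n| = √9.
Distance = |18| / √9 = 18/√9 ≈ 6.000.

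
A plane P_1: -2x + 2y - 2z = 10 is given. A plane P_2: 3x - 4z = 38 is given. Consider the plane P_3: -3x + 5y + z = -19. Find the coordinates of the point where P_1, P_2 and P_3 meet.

(2, -1, -8)

Solving the 3×3 linear system -2x + 2y - 2z = 10, 3x - 4z = 38, -3x + 5y + z = -19 (e.g. by elimination or Cramer's rule, determinant = -52) gives (2, -1, -8).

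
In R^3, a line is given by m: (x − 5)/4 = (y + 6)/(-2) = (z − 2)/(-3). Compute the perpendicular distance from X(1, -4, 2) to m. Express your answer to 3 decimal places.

m has direction (4, -2, -3) through (5, -6, 2).
Taking (5, -6, 2) on m with direction v = (4, -2, -3): w = X − (5, -6, 2) = (-4, 2, 0), and w × v = (-6, -12, 0).
Distance = |w × v| / |v| = √180 / √29 ≈ 2.491.

2.491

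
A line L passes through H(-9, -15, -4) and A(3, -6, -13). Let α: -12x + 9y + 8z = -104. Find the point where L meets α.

A direction vector for L is A − H = (12, 9, -9).
Substitute r = (-9, -15, -4) + t(12, 9, -9) into the plane: -59 + (-135)t = -104, so t = 1/3.
Intersection: (-9, -15, -4) + (1/3)·(12, 9, -9) = (-5, -12, -7).

(-5, -12, -7)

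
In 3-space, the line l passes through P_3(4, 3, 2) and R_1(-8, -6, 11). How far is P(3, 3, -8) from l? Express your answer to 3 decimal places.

9.007

A direction vector for l is R_1 − P_3 = (-12, -9, 9).
Taking (4, 3, 2) on l with direction v = (-12, -9, 9): w = P − (4, 3, 2) = (-1, 0, -10), and w × v = (-90, 129, 9).
Distance = |w × v| / |v| = √24822 / √306 ≈ 9.007.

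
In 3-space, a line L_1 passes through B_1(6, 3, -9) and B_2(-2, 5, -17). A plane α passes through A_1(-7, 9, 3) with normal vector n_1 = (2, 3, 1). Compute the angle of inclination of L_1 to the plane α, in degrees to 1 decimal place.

A direction vector for L_1 is B_2 − B_1 = (-8, 2, -8).
α: n_1·r = n_1·A_1 gives 2x + 3y + z = 16.
sin θ = |n·v| / (|n||v|) = |-18| / (√14 · √132) = 0.41872.
θ ≈ 24.8°.

24.8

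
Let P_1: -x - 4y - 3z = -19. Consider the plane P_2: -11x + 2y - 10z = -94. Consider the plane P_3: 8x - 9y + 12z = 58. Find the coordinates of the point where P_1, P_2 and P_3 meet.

(8, 2, 1)

Solving the 3×3 linear system -x - 4y - 3z = -19, -11x + 2y - 10z = -94, 8x - 9y + 12z = 58 (e.g. by elimination or Cramer's rule, determinant = -391) gives (8, 2, 1).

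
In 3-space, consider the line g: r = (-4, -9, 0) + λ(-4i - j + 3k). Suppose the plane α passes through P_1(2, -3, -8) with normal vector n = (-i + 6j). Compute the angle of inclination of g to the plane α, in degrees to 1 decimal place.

α: n·r = n·P_1 gives -x + 6y = -20.
sin θ = |n·v| / (|n||v|) = |-2| / (√37 · √26) = 0.06448.
θ ≈ 3.7°.

3.7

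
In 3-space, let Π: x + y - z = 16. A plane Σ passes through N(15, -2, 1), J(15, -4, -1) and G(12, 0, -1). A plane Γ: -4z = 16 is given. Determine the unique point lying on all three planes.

NJ = (0, -2, -2), NG = (-3, 2, -2); a normal to Σ is NJ × NG = (8, 6, -6).
Using N: Σ has equation 8x + 6y - 6z = 102.
Solving the 3×3 linear system x + y - z = 16, 8x + 6y - 6z = 102, -4z = 16 (e.g. by elimination or Cramer's rule, determinant = 8) gives (3, 9, -4).

(3, 9, -4)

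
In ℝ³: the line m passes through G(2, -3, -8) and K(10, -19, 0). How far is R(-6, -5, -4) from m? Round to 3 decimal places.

A direction vector for m is K − G = (8, -16, 8).
Taking (2, -3, -8) on m with direction v = (8, -16, 8): w = R − (2, -3, -8) = (-8, -2, 4), and w × v = (48, 96, 144).
Distance = |w × v| / |v| = √32256 / √384 ≈ 9.165.

9.165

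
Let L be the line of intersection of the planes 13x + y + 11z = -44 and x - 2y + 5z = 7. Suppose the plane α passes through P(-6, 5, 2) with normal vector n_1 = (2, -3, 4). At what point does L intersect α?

Direction of L: (13, 1, 11) × (1, -2, 5) = (27, -54, -27).
A point on L: solving the two plane equations with x = -13 gives (-13, 15, 10).
α: n_1·r = n_1·P gives 2x - 3y + 4z = -19.
Substitute r = (-13, 15, 10) + t(27, -54, -27) into the plane: -31 + 108t = -19, so t = 1/9.
Intersection: (-13, 15, 10) + (1/9)·(27, -54, -27) = (-10, 9, 7).

(-10, 9, 7)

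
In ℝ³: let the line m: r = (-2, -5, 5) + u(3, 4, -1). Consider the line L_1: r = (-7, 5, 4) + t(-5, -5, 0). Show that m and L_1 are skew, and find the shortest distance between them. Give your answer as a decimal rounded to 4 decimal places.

Common perpendicular direction n = (3, 4, -1) × (-5, -5, 0) = (-5, 5, 5).
With w = (-7, 5, 4) − (-2, -5, 5) = (-5, 10, -1), w · n = 70.
Since n ≠ 0 the lines are not parallel, and w · n = 70 ≠ 0 so they do not intersect; hence they are skew.
Distance = |w · n| / |n| = |70| / √75 ≈ 8.0829.

8.0829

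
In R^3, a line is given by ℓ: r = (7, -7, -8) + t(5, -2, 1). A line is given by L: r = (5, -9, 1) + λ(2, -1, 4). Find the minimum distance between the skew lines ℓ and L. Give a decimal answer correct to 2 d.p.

Common perpendicular direction n = (5, -2, 1) × (2, -1, 4) = (-7, -18, -1).
With w = (5, -9, 1) − (7, -7, -8) = (-2, -2, 9), w · n = 41.
Distance = |w · n| / |n| = |41| / √374 ≈ 2.12.

2.12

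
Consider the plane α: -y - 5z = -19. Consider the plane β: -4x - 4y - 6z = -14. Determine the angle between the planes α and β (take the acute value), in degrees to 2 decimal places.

cos θ = |n₁·n₂| / (|n₁||n₂|) = |34| / (√26 · √68).
θ = arccos(0.80861) ≈ 36.04°.

36.04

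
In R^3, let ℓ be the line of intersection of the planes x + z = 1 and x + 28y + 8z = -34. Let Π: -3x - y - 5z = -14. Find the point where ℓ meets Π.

Direction of ℓ: (1, 0, 1) × (1, 28, 8) = (-28, -7, 28).
A point on ℓ: solving the two plane equations with x = 6 gives (6, 0, -5).
Substitute r = (6, 0, -5) + t(-28, -7, 28) into the plane: 7 + (-49)t = -14, so t = 3/7.
Intersection: (6, 0, -5) + (3/7)·(-28, -7, 28) = (-6, -3, 7).

(-6, -3, 7)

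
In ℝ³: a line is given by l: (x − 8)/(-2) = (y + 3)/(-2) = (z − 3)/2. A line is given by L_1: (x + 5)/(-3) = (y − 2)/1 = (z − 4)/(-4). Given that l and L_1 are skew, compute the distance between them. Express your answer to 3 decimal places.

9.067

l has direction (-2, -2, 2) through (8, -3, 3).
L_1 has direction (-3, 1, -4) through (-5, 2, 4).
Common perpendicular direction n = (-2, -2, 2) × (-3, 1, -4) = (6, -14, -8).
With w = (-5, 2, 4) − (8, -3, 3) = (-13, 5, 1), w · n = -156.
Distance = |w · n| / |n| = |-156| / √296 ≈ 9.067.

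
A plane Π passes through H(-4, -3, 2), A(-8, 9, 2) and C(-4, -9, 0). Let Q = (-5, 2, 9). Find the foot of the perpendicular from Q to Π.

HA = (-4, 12, 0), HC = (0, -6, -2); a normal to Π is HA × HC = (-24, -8, 24).
Using H: Π has equation -24x - 8y + 24z = 168.
Foot = Q − λn with λ = (n·Q − d)/|n|² = (320 − 168)/1216 = 1/8.
Foot = (-5, 2, 9) − (1/8)·(-24, -8, 24) = (-2, 3, 6).

(-2, 3, 6)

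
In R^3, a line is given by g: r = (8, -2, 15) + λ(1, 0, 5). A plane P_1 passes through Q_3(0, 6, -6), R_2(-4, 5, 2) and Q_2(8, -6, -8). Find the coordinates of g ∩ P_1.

Q_3R_2 = (-4, -1, 8), Q_3Q_2 = (8, -12, -2); a normal to P_1 is Q_3R_2 × Q_3Q_2 = (98, 56, 56).
Using Q_3: P_1 has equation 98x + 56y + 56z = 0.
Substitute r = (8, -2, 15) + t(1, 0, 5) into the plane: 1512 + 378t = 0, so t = -4.
Intersection: (8, -2, 15) + (-4)·(1, 0, 5) = (4, -2, -5).

(4, -2, -5)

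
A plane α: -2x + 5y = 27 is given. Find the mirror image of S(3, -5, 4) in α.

λ = (n·S − d)/|n|² = (-31 − 27)/29 = -2.
Reflection = S − 2λn = (3, -5, 4) − (-4)·(-2, 5, 0) = (-5, 15, 4).

(-5, 15, 4)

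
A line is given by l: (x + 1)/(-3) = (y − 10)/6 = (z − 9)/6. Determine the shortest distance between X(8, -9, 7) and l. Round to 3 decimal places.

12.530

l has direction (-3, 6, 6) through (-1, 10, 9).
Taking (-1, 10, 9) on l with direction v = (-3, 6, 6): w = X − (-1, 10, 9) = (9, -19, -2), and w × v = (-102, -48, -3).
Distance = |w × v| / |v| = √12717 / √81 ≈ 12.530.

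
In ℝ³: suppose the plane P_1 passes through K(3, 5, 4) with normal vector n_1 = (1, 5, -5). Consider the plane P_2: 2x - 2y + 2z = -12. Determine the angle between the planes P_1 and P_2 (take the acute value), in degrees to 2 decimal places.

43.31

P_1: n_1·r = n_1·K gives x + 5y - 5z = 8.
cos θ = |n₁·n₂| / (|n₁||n₂|) = |-18| / (√51 · √12).
θ = arccos(0.72761) ≈ 43.31°.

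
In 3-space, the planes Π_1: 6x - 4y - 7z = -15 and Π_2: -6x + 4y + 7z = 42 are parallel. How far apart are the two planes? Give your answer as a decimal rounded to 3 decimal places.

Rescale Π_2 by 1/(-1): 6x - 4y - 7z = -42. Then distance = |-15 − (-42)| / √101 ≈ 2.687.

2.687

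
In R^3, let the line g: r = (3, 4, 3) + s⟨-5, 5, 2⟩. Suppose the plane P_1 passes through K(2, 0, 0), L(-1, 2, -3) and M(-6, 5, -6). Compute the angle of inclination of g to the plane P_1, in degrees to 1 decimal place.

KL = (-3, 2, -3), KM = (-8, 5, -6); a normal to P_1 is KL × KM = (3, 6, 1).
Using K: P_1 has equation 3x + 6y + z = 6.
sin θ = |n·v| / (|n||v|) = |17| / (√46 · √54) = 0.34109.
θ ≈ 19.9°.

19.9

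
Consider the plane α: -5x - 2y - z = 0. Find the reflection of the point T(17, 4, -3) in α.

λ = (n·T − d)/|n|² = (-90 − 0)/30 = -3.
Reflection = T − 2λn = (17, 4, -3) − (-6)·(-5, -2, -1) = (-13, -8, -9).

(-13, -8, -9)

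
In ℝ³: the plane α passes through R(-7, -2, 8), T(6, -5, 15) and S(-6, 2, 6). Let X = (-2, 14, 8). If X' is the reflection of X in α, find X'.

(2, 8, -2)

RT = (13, -3, 7), RS = (1, 4, -2); a normal to α is RT × RS = (-22, 33, 55).
Using R: α has equation -22x + 33y + 55z = 528.
λ = (n·X − d)/|n|² = (946 − 528)/4598 = 1/11.
Reflection = X − 2λn = (-2, 14, 8) − (2/11)·(-22, 33, 55) = (2, 8, -2).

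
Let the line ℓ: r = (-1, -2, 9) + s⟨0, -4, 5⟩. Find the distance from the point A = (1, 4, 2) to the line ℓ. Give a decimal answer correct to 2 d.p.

2.02

Taking (-1, -2, 9) on ℓ with direction v = (0, -4, 5): w = A − (-1, -2, 9) = (2, 6, -7), and w × v = (2, -10, -8).
Distance = |w × v| / |v| = √168 / √41 ≈ 2.02.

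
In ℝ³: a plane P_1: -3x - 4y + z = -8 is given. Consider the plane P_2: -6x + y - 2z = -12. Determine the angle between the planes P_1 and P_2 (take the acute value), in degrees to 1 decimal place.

68.4

cos θ = |n₁·n₂| / (|n₁||n₂|) = |12| / (√26 · √41).
θ = arccos(0.36754) ≈ 68.4°.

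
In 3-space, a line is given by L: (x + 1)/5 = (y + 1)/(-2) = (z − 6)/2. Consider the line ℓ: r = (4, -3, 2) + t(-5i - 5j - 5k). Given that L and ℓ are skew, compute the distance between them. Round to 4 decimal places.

4.8824

L has direction (5, -2, 2) through (-1, -1, 6).
Common perpendicular direction n = (5, -2, 2) × (-5, -5, -5) = (20, 15, -35).
With w = (4, -3, 2) − (-1, -1, 6) = (5, -2, -4), w · n = 210.
Distance = |w · n| / |n| = |210| / √1850 ≈ 4.8824.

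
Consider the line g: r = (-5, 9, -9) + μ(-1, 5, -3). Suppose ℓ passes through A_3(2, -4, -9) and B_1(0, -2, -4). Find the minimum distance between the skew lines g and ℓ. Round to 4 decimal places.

2.1859

A direction vector for ℓ is B_1 − A_3 = (-2, 2, 5).
Common perpendicular direction n = (-1, 5, -3) × (-2, 2, 5) = (31, 11, 8).
With w = (2, -4, -9) − (-5, 9, -9) = (7, -13, 0), w · n = 74.
Distance = |w · n| / |n| = |74| / √1146 ≈ 2.1859.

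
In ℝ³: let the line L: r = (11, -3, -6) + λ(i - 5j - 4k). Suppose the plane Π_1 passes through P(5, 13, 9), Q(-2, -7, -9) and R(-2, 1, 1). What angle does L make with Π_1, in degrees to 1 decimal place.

15.4

PQ = (-7, -20, -18), PR = (-7, -12, -8); a normal to Π_1 is PQ × PR = (-56, 70, -56).
Using P: Π_1 has equation -56x + 70y - 56z = 126.
sin θ = |n·v| / (|n||v|) = |-182| / (√11172 · √42) = 0.26569.
θ ≈ 15.4°.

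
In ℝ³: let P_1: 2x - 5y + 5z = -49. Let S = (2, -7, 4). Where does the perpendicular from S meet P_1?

(-2, 3, -6)

Foot = S − λn with λ = (n·S − d)/|n|² = (59 − (-49))/54 = 2.
Foot = (2, -7, 4) − 2·(2, -5, 5) = (-2, 3, -6).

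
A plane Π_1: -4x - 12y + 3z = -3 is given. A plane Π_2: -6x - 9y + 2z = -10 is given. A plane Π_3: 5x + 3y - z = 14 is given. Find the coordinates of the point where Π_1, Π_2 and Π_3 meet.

(3, -2, -5)

Solving the 3×3 linear system -4x - 12y + 3z = -3, -6x - 9y + 2z = -10, 5x + 3y - z = 14 (e.g. by elimination or Cramer's rule, determinant = 21) gives (3, -2, -5).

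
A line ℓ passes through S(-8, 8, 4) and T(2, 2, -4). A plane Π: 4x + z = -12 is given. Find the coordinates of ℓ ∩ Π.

(-3, 5, 0)

A direction vector for ℓ is T − S = (10, -6, -8).
Substitute r = (-8, 8, 4) + t(10, -6, -8) into the plane: -28 + 32t = -12, so t = 1/2.
Intersection: (-8, 8, 4) + (1/2)·(10, -6, -8) = (-3, 5, 0).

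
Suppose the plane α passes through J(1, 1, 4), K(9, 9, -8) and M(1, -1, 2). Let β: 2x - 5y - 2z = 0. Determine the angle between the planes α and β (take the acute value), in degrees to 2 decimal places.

61.00

JK = (8, 8, -12), JM = (0, -2, -2); a normal to α is JK × JM = (-40, 16, -16).
Using J: α has equation -40x + 16y - 16z = -88.
cos θ = |n₁·n₂| / (|n₁||n₂|) = |-128| / (√2112 · √33).
θ = arccos(0.48485) ≈ 61.00°.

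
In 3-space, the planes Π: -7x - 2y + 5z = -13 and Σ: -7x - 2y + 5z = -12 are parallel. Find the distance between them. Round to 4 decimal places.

Same normal n = (-7, -2, 5) with |n| = √78; distance = |-13 − (-12)| / |n| = 1/√78 ≈ 0.1132.

0.1132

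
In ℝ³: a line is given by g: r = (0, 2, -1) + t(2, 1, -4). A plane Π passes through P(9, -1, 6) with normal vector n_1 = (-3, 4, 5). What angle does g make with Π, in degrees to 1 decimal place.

42.8

Π: n_1·r = n_1·P gives -3x + 4y + 5z = -1.
sin θ = |n·v| / (|n||v|) = |-22| / (√50 · √21) = 0.67893.
θ ≈ 42.8°.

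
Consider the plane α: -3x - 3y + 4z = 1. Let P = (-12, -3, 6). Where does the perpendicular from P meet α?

(-6, 3, -2)

Foot = P − λn with λ = (n·P − d)/|n|² = (69 − 1)/34 = 2.
Foot = (-12, -3, 6) − 2·(-3, -3, 4) = (-6, 3, -2).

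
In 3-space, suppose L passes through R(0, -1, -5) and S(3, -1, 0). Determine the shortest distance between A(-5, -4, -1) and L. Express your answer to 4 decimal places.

A direction vector for L is S − R = (3, 0, 5).
Taking (0, -1, -5) on L with direction v = (3, 0, 5): w = A − (0, -1, -5) = (-5, -3, 4), and w × v = (-15, 37, 9).
Distance = |w × v| / |v| = √1675 / √34 ≈ 7.0189.

7.0189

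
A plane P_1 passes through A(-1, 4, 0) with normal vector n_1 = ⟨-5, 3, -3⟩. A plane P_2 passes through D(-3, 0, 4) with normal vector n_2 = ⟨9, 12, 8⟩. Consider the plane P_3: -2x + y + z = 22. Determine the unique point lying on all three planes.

(-7, 1, 7)

P_1: n_1·r = n_1·A gives -5x + 3y - 3z = 17.
P_2: n_2·r = n_2·D gives 9x + 12y + 8z = 5.
Solving the 3×3 linear system -5x + 3y - 3z = 17, 9x + 12y + 8z = 5, -2x + y + z = 22 (e.g. by elimination or Cramer's rule, determinant = -194) gives (-7, 1, 7).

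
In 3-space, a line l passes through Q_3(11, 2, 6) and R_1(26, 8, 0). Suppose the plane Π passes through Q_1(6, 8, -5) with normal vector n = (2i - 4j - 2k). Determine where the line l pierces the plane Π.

A direction vector for l is R_1 − Q_3 = (15, 6, -6).
Π: n·r = n·Q_1 gives 2x - 4y - 2z = -10.
Substitute r = (11, 2, 6) + t(15, 6, -6) into the plane: 2 + 18t = -10, so t = -2/3.
Intersection: (11, 2, 6) + (-2/3)·(15, 6, -6) = (1, -2, 10).

(1, -2, 10)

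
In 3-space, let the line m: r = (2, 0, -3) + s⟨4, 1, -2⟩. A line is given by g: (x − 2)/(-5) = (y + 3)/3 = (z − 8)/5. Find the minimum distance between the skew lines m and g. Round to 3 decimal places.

g has direction (-5, 3, 5) through (2, -3, 8).
Common perpendicular direction n = (4, 1, -2) × (-5, 3, 5) = (11, -10, 17).
With w = (2, -3, 8) − (2, 0, -3) = (0, -3, 11), w · n = 217.
Distance = |w · n| / |n| = |217| / √510 ≈ 9.609.

9.609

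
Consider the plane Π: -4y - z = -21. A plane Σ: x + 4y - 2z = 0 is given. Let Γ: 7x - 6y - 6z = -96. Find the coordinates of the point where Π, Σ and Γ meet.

(-6, 4, 5)

Solving the 3×3 linear system -4y - z = -21, x + 4y - 2z = 0, 7x - 6y - 6z = -96 (e.g. by elimination or Cramer's rule, determinant = 66) gives (-6, 4, 5).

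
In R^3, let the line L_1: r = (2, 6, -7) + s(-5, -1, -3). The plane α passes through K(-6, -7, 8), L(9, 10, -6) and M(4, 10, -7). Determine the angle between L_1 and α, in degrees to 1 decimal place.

KL = (15, 17, -14), KM = (10, 17, -15); a normal to α is KL × KM = (-17, 85, 85).
Using K: α has equation -17x + 85y + 85z = 187.
sin θ = |n·v| / (|n||v|) = |-255| / (√14739 · √35) = 0.35504.
θ ≈ 20.8°.

20.8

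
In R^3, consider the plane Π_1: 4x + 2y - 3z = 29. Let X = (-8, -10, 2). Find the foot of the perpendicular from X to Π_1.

(4, -4, -7)

Foot = X − λn with λ = (n·X − d)/|n|² = (-58 − 29)/29 = -3.
Foot = (-8, -10, 2) − (-3)·(4, 2, -3) = (4, -4, -7).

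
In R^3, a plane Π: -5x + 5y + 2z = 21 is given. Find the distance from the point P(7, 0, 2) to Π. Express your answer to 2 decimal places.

n·P − d = (-5)·(7) + (5)·(0) + (2)·(2) − 21 = -52; |n| = √54.
Distance = |-52| / √54 = 52/√54 ≈ 7.08.

7.08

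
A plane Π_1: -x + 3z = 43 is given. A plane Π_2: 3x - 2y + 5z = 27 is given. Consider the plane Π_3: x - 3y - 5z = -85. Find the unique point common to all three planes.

Solving the 3×3 linear system -x + 3z = 43, 3x - 2y + 5z = 27, x - 3y - 5z = -85 (e.g. by elimination or Cramer's rule, determinant = -46) gives (-7, 6, 12).

(-7, 6, 12)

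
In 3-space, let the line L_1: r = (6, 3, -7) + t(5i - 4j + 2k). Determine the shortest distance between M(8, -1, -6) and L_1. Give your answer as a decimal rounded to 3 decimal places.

Taking (6, 3, -7) on L_1 with direction v = (5, -4, 2): w = M − (6, 3, -7) = (2, -4, 1), and w × v = (-4, 1, 12).
Distance = |w × v| / |v| = √161 / √45 ≈ 1.892.

1.892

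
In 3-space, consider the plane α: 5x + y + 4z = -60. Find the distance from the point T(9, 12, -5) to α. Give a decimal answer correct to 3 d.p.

n·T − d = (5)·(9) + (1)·(12) + (4)·(-5) − (-60) = 97; |n| = √42.
Distance = |97| / √42 = 97/√42 ≈ 14.967.

14.967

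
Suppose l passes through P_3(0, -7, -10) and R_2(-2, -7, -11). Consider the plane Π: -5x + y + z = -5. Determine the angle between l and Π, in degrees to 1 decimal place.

50.8

A direction vector for l is R_2 − P_3 = (-2, 0, -1).
sin θ = |n·v| / (|n||v|) = |9| / (√27 · √5) = 0.77460.
θ ≈ 50.8°.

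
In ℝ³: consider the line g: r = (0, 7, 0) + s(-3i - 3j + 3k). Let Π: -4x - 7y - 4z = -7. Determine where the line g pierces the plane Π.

(-6, 1, 6)

Substitute r = (0, 7, 0) + t(-3, -3, 3) into the plane: -49 + 21t = -7, so t = 2.
Intersection: (0, 7, 0) + 2·(-3, -3, 3) = (-6, 1, 6).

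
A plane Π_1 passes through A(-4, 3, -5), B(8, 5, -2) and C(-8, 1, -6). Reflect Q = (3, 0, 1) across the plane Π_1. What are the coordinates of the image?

AB = (12, 2, 3), AC = (-4, -2, -1); a normal to Π_1 is AB × AC = (4, 0, -16).
Using A: Π_1 has equation 4x - 16z = 64.
λ = (n·Q − d)/|n|² = (-4 − 64)/272 = -1/4.
Reflection = Q − 2λn = (3, 0, 1) − (-1/2)·(4, 0, -16) = (5, 0, -7).

(5, 0, -7)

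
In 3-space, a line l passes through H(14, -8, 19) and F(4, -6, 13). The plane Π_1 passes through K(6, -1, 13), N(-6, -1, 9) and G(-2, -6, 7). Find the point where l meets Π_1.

A direction vector for l is F − H = (-10, 2, -6).
KN = (-12, 0, -4), KG = (-8, -5, -6); a normal to Π_1 is KN × KG = (-20, -40, 60).
Using K: Π_1 has equation -20x - 40y + 60z = 700.
Substitute r = (14, -8, 19) + t(-10, 2, -6) into the plane: 1180 + (-240)t = 700, so t = 2.
Intersection: (14, -8, 19) + 2·(-10, 2, -6) = (-6, -4, 7).

(-6, -4, 7)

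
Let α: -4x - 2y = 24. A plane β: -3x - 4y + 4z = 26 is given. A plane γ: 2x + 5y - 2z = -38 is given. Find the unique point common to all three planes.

Solving the 3×3 linear system -4x - 2y = 24, -3x - 4y + 4z = 26, 2x + 5y - 2z = -38 (e.g. by elimination or Cramer's rule, determinant = 44) gives (-2, -8, -3).

(-2, -8, -3)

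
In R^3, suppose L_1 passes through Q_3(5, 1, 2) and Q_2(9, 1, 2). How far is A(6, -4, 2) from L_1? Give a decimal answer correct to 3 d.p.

A direction vector for L_1 is Q_2 − Q_3 = (4, 0, 0).
Taking (5, 1, 2) on L_1 with direction v = (4, 0, 0): w = A − (5, 1, 2) = (1, -5, 0), and w × v = (0, 0, 20).
Distance = |w × v| / |v| = √400 / √16 ≈ 5.000.

5.000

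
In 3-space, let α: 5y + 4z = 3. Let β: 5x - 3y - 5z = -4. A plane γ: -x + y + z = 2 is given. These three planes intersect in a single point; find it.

Solving the 3×3 linear system 5y + 4z = 3, 5x - 3y - 5z = -4, -x + y + z = 2 (e.g. by elimination or Cramer's rule, determinant = 8) gives (-2, 3, -3).

(-2, 3, -3)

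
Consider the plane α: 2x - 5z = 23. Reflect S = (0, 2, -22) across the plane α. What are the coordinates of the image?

(-12, 2, 8)

λ = (n·S − d)/|n|² = (110 − 23)/29 = 3.
Reflection = S − 2λn = (0, 2, -22) − 6·(2, 0, -5) = (-12, 2, 8).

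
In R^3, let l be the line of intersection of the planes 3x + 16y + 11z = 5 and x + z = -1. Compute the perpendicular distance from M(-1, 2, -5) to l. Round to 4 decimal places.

3.5434

Direction of l: (3, 16, 11) × (1, 0, 1) = (16, 8, -16).
A point on l: solving the two plane equations with x = -2 gives (-2, 0, 1).
Taking (-2, 0, 1) on l with direction v = (16, 8, -16): w = M − (-2, 0, 1) = (1, 2, -6), and w × v = (16, -80, -24).
Distance = |w × v| / |v| = √7232 / √576 ≈ 3.5434.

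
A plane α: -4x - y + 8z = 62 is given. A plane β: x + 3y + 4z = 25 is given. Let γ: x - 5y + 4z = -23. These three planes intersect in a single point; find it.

Solving the 3×3 linear system -4x - y + 8z = 62, x + 3y + 4z = 25, x - 5y + 4z = -23 (e.g. by elimination or Cramer's rule, determinant = -192) gives (-9, 6, 4).

(-9, 6, 4)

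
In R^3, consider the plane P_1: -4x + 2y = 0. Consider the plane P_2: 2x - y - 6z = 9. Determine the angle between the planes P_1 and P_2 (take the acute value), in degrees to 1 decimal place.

69.6

cos θ = |n₁·n₂| / (|n₁||n₂|) = |-10| / (√20 · √41).
θ = arccos(0.34922) ≈ 69.6°.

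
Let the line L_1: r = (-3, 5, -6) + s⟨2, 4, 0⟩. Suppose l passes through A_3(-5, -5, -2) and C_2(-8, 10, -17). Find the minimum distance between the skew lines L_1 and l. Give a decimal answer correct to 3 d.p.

0.152

A direction vector for l is C_2 − A_3 = (-3, 15, -15).
Common perpendicular direction n = (2, 4, 0) × (-3, 15, -15) = (-60, 30, 42).
With w = (-5, -5, -2) − (-3, 5, -6) = (-2, -10, 4), w · n = -12.
Distance = |w · n| / |n| = |-12| / √6264 ≈ 0.152.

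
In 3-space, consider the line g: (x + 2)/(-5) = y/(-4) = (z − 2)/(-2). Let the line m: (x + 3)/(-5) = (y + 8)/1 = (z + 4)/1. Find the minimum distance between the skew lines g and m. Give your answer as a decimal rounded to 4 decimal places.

g has direction (-5, -4, -2) through (-2, 0, 2).
m has direction (-5, 1, 1) through (-3, -8, -4).
Common perpendicular direction n = (-5, -4, -2) × (-5, 1, 1) = (-2, 15, -25).
With w = (-3, -8, -4) − (-2, 0, 2) = (-1, -8, -6), w · n = 32.
Distance = |w · n| / |n| = |32| / √854 ≈ 1.0950.

1.0950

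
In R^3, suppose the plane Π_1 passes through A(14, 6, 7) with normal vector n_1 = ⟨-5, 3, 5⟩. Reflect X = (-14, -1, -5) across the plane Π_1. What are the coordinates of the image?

Π_1: n_1·r = n_1·A gives -5x + 3y + 5z = -17.
λ = (n·X − d)/|n|² = (42 − (-17))/59 = 1.
Reflection = X − 2λn = (-14, -1, -5) − 2·(-5, 3, 5) = (-4, -7, -15).

(-4, -7, -15)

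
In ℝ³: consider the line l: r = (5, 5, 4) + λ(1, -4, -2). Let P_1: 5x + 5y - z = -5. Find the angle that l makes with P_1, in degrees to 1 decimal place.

23.4

sin θ = |n·v| / (|n||v|) = |-13| / (√51 · √21) = 0.39724.
θ ≈ 23.4°.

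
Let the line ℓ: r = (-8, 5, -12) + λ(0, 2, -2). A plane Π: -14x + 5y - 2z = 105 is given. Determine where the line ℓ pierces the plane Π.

(-8, -3, -4)

Substitute r = (-8, 5, -12) + t(0, 2, -2) into the plane: 161 + 14t = 105, so t = -4.
Intersection: (-8, 5, -12) + (-4)·(0, 2, -2) = (-8, -3, -4).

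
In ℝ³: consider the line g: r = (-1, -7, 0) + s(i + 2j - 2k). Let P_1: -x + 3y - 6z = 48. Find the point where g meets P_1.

(3, 1, -8)

Substitute r = (-1, -7, 0) + t(1, 2, -2) into the plane: -20 + 17t = 48, so t = 4.
Intersection: (-1, -7, 0) + 4·(1, 2, -2) = (3, 1, -8).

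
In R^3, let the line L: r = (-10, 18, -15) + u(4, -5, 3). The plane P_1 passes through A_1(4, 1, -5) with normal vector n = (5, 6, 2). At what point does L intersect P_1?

P_1: n·r = n·A_1 gives 5x + 6y + 2z = 16.
Substitute r = (-10, 18, -15) + t(4, -5, 3) into the plane: 28 + (-4)t = 16, so t = 3.
Intersection: (-10, 18, -15) + 3·(4, -5, 3) = (2, 3, -6).

(2, 3, -6)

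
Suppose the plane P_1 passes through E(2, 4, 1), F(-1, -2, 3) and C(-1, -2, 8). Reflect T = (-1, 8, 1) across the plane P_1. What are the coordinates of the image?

EF = (-3, -6, 2), EC = (-3, -6, 7); a normal to P_1 is EF × EC = (-30, 15, 0).
Using E: P_1 has equation -30x + 15y = 0.
λ = (n·T − d)/|n|² = (150 − 0)/1125 = 2/15.
Reflection = T − 2λn = (-1, 8, 1) − (4/15)·(-30, 15, 0) = (7, 4, 1).

(7, 4, 1)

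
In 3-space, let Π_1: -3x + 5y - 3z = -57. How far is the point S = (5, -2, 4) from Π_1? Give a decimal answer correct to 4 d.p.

n·S − d = (-3)·(5) + (5)·(-2) + (-3)·(4) − (-57) = 20; |n| = √43.
Distance = |20| / √43 = 20/√43 ≈ 3.0500.

3.0500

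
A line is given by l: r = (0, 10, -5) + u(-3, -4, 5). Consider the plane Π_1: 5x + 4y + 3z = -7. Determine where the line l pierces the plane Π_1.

(-6, 2, 5)

Substitute r = (0, 10, -5) + t(-3, -4, 5) into the plane: 25 + (-16)t = -7, so t = 2.
Intersection: (0, 10, -5) + 2·(-3, -4, 5) = (-6, 2, 5).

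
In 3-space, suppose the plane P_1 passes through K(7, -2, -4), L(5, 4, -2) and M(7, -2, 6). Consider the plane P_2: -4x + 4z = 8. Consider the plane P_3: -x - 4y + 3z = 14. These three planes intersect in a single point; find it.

(6, 1, 8)

KL = (-2, 6, 2), KM = (0, 0, 10); a normal to P_1 is KL × KM = (60, 20, 0).
Using K: P_1 has equation 60x + 20y = 380.
Solving the 3×3 linear system 60x + 20y = 380, -4x + 4z = 8, -x - 4y + 3z = 14 (e.g. by elimination or Cramer's rule, determinant = 1120) gives (6, 1, 8).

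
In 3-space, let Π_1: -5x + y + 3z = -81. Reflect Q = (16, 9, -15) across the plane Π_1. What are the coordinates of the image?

λ = (n·Q − d)/|n|² = (-116 − (-81))/35 = -1.
Reflection = Q − 2λn = (16, 9, -15) − (-2)·(-5, 1, 3) = (6, 11, -9).

(6, 11, -9)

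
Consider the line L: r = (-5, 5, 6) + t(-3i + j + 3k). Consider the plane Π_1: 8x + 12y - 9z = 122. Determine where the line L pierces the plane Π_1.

Substitute r = (-5, 5, 6) + t(-3, 1, 3) into the plane: -34 + (-39)t = 122, so t = -4.
Intersection: (-5, 5, 6) + (-4)·(-3, 1, 3) = (7, 1, -6).

(7, 1, -6)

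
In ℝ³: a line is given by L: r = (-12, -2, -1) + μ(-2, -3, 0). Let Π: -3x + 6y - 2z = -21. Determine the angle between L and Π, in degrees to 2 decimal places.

28.39

sin θ = |n·v| / (|n||v|) = |-12| / (√49 · √13) = 0.47546.
θ ≈ 28.39°.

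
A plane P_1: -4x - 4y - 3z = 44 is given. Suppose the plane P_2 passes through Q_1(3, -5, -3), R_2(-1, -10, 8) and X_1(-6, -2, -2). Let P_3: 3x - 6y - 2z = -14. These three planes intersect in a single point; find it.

(-10, -4, 4)

Q_1R_2 = (-4, -5, 11), Q_1X_1 = (-9, 3, 1); a normal to P_2 is Q_1R_2 × Q_1X_1 = (-38, -95, -57).
Using Q_1: P_2 has equation -38x - 95y - 57z = 532.
Solving the 3×3 linear system -4x - 4y - 3z = 44, -38x - 95y - 57z = 532, 3x - 6y - 2z = -14 (e.g. by elimination or Cramer's rule, determinant = 57) gives (-10, -4, 4).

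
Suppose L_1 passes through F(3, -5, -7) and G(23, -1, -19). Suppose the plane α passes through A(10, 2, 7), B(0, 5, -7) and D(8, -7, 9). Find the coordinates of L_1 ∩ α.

A direction vector for L_1 is G − F = (20, 4, -12).
AB = (-10, 3, -14), AD = (-2, -9, 2); a normal to α is AB × AD = (-120, 48, 96).
Using A: α has equation -120x + 48y + 96z = -432.
Substitute r = (3, -5, -7) + t(20, 4, -12) into the plane: -1272 + (-3360)t = -432, so t = -1/4.
Intersection: (3, -5, -7) + (-1/4)·(20, 4, -12) = (-2, -6, -4).

(-2, -6, -4)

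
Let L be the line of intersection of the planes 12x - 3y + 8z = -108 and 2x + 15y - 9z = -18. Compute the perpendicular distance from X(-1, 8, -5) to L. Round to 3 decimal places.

Direction of L: (12, -3, 8) × (2, 15, -9) = (-93, 124, 186).
A point on L: solving the two plane equations with x = -6 gives (-6, -4, -6).
Taking (-6, -4, -6) on L with direction v = (-93, 124, 186): w = X − (-6, -4, -6) = (5, 12, 1), and w × v = (2108, -1023, 1736).
Distance = |w × v| / |v| = √8503889 / √58621 ≈ 12.044.

12.044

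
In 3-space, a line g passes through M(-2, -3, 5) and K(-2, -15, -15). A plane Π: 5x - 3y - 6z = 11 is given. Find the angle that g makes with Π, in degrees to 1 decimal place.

53.1

A direction vector for g is K − M = (0, -12, -20).
sin θ = |n·v| / (|n||v|) = |156| / (√70 · √544) = 0.79942.
θ ≈ 53.1°.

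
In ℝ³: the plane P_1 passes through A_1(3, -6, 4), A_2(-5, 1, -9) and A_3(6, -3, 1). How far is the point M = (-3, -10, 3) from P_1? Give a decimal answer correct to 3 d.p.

2.378

A_1A_2 = (-8, 7, -13), A_1A_3 = (3, 3, -3); a normal to P_1 is A_1A_2 × A_1A_3 = (18, -63, -45).
Using A_1: P_1 has equation 18x - 63y - 45z = 252.
n·M − d = (18)·(-3) + (-63)·(-10) + (-45)·(3) − 252 = 189; |n| = √6318.
Distance = |189| / √6318 = 189/√6318 ≈ 2.378.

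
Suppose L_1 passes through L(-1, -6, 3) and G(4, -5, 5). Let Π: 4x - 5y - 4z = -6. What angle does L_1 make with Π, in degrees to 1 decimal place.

A direction vector for L_1 is G − L = (5, 1, 2).
sin θ = |n·v| / (|n||v|) = |7| / (√57 · √30) = 0.16928.
θ ≈ 9.7°.

9.7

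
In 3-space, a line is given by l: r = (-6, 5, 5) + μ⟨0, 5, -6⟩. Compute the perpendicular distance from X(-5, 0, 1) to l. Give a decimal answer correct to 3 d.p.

Taking (-6, 5, 5) on l with direction v = (0, 5, -6): w = X − (-6, 5, 5) = (1, -5, -4), and w × v = (50, 6, 5).
Distance = |w × v| / |v| = √2561 / √61 ≈ 6.479.

6.479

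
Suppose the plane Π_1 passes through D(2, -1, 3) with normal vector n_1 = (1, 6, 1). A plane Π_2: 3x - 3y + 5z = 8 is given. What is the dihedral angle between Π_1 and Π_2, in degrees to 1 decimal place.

75.7

Π_1: n_1·r = n_1·D gives x + 6y + z = -1.
cos θ = |n₁·n₂| / (|n₁||n₂|) = |-10| / (√38 · √43).
θ = arccos(0.24739) ≈ 75.7°.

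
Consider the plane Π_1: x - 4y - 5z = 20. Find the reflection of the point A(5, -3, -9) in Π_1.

(3, 5, 1)

λ = (n·A − d)/|n|² = (62 − 20)/42 = 1.
Reflection = A − 2λn = (5, -3, -9) − 2·(1, -4, -5) = (3, 5, 1).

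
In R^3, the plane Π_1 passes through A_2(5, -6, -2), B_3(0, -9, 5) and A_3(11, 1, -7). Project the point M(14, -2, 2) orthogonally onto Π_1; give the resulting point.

(8, 1, -1)

A_2B_3 = (-5, -3, 7), A_2A_3 = (6, 7, -5); a normal to Π_1 is A_2B_3 × A_2A_3 = (-34, 17, -17).
Using A_2: Π_1 has equation -34x + 17y - 17z = -238.
Foot = M − λn with λ = (n·M − d)/|n|² = (-544 − (-238))/1734 = -3/17.
Foot = (14, -2, 2) − (-3/17)·(-34, 17, -17) = (8, 1, -1).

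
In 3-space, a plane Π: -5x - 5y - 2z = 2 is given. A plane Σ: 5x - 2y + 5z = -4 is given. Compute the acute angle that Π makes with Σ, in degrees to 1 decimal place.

62.4

cos θ = |n₁·n₂| / (|n₁||n₂|) = |-25| / (√54 · √54).
θ = arccos(0.46296) ≈ 62.4°.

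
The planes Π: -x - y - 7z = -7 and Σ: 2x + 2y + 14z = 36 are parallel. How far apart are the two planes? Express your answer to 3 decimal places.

Rescale Σ by 1/(-2): -x - y - 7z = -18. Then distance = |-7 − (-18)| / √51 ≈ 1.540.

1.540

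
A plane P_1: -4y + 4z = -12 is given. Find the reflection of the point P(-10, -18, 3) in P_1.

(-10, 6, -21)

λ = (n·P − d)/|n|² = (84 − (-12))/32 = 3.
Reflection = P − 2λn = (-10, -18, 3) − 6·(0, -4, 4) = (-10, 6, -21).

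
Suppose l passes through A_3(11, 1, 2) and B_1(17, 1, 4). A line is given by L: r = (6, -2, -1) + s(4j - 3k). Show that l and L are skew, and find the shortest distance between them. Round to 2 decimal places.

A direction vector for l is B_1 − A_3 = (6, 0, 2).
Common perpendicular direction n = (6, 0, 2) × (0, 4, -3) = (-8, 18, 24).
With w = (6, -2, -1) − (11, 1, 2) = (-5, -3, -3), w · n = -86.
Since n ≠ 0 the lines are not parallel, and w · n = -86 ≠ 0 so they do not intersect; hence they are skew.
Distance = |w · n| / |n| = |-86| / √964 ≈ 2.77.

2.77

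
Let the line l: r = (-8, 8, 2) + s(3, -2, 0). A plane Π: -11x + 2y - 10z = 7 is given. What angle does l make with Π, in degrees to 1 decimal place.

43.2

sin θ = |n·v| / (|n||v|) = |-37| / (√225 · √13) = 0.68413.
θ ≈ 43.2°.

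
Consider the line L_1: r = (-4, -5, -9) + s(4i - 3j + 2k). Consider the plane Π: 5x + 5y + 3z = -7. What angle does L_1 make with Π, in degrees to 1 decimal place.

sin θ = |n·v| / (|n||v|) = |11| / (√59 · √29) = 0.26593.
θ ≈ 15.4°.

15.4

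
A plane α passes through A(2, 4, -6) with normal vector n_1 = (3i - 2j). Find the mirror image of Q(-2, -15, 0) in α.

(-14, -7, 0)

α: n_1·r = n_1·A gives 3x - 2y = -2.
λ = (n·Q − d)/|n|² = (24 − (-2))/13 = 2.
Reflection = Q − 2λn = (-2, -15, 0) − 4·(3, -2, 0) = (-14, -7, 0).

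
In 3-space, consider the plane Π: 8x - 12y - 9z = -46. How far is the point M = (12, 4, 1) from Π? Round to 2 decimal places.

5.00

n·M − d = (8)·(12) + (-12)·(4) + (-9)·(1) − (-46) = 85; |n| = √289.
Distance = |85| / √289 = 85/√289 ≈ 5.00.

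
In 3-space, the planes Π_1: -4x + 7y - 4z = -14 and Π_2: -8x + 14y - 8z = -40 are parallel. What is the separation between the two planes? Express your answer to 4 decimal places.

Rescale Π_2 by 1/2: -4x + 7y - 4z = -20. Then distance = |-14 − (-20)| / √81 ≈ 0.6667.

0.6667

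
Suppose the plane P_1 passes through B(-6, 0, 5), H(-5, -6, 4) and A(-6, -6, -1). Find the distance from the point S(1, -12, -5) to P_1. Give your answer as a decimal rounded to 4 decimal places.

6.3509

BH = (1, -6, -1), BA = (0, -6, -6); a normal to P_1 is BH × BA = (30, 6, -6).
Using B: P_1 has equation 30x + 6y - 6z = -210.
n·S − d = (30)·(1) + (6)·(-12) + (-6)·(-5) − (-210) = 198; |n| = √972.
Distance = |198| / √972 = 198/√972 ≈ 6.3509.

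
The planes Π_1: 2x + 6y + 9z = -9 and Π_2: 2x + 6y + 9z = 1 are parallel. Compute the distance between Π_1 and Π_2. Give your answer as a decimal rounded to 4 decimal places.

Same normal n = (2, 6, 9) with |n| = √121; distance = |-9 − 1| / |n| = 10/√121 ≈ 0.9091.

0.9091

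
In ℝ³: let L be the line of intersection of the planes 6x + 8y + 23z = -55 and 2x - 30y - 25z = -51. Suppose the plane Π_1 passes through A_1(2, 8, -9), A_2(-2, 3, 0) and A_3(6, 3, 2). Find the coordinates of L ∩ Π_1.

(2, 6, -5)

Direction of L: (6, 8, 23) × (2, -30, -25) = (490, 196, -196).
A point on L: solving the two plane equations with x = 17 gives (17, 12, -11).
A_1A_2 = (-4, -5, 9), A_1A_3 = (4, -5, 11); a normal to Π_1 is A_1A_2 × A_1A_3 = (-10, 80, 40).
Using A_1: Π_1 has equation -10x + 80y + 40z = 260.
Substitute r = (17, 12, -11) + t(490, 196, -196) into the plane: 350 + 2940t = 260, so t = -3/98.
Intersection: (17, 12, -11) + (-3/98)·(490, 196, -196) = (2, 6, -5).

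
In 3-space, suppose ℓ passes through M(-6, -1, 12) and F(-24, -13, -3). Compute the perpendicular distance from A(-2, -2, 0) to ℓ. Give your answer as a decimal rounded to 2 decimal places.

A direction vector for ℓ is F − M = (-18, -12, -15).
Taking (-6, -1, 12) on ℓ with direction v = (-18, -12, -15): w = A − (-6, -1, 12) = (4, -1, -12), and w × v = (-129, 276, -66).
Distance = |w × v| / |v| = √97173 / √693 ≈ 11.84.

11.84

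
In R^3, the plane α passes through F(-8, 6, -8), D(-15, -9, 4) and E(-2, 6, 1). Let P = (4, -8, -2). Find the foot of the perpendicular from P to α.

(-5, 1, 4)

FD = (-7, -15, 12), FE = (6, 0, 9); a normal to α is FD × FE = (-135, 135, 90).
Using F: α has equation -135x + 135y + 90z = 1170.
Foot = P − λn with λ = (n·P − d)/|n|² = (-1800 − 1170)/44550 = -1/15.
Foot = (4, -8, -2) − (-1/15)·(-135, 135, 90) = (-5, 1, 4).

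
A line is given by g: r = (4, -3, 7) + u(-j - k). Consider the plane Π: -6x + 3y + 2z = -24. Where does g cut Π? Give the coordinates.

(4, -4, 6)

Substitute r = (4, -3, 7) + t(0, -1, -1) into the plane: -19 + (-5)t = -24, so t = 1.
Intersection: (4, -3, 7) + 1·(0, -1, -1) = (4, -4, 6).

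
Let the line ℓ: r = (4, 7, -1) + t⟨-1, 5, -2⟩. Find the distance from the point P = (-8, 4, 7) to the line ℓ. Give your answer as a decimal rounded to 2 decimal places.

Taking (4, 7, -1) on ℓ with direction v = (-1, 5, -2): w = P − (4, 7, -1) = (-12, -3, 8), and w × v = (-34, -32, -63).
Distance = |w × v| / |v| = √6149 / √30 ≈ 14.32.

14.32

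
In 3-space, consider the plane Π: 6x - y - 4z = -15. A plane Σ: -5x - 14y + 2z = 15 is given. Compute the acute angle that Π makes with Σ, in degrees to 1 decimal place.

77.3

cos θ = |n₁·n₂| / (|n₁||n₂|) = |-24| / (√53 · √225).
θ = arccos(0.21978) ≈ 77.3°.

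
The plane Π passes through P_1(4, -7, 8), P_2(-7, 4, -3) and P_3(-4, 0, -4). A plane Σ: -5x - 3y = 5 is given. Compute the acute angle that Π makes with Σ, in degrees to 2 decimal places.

11.73

P_1P_2 = (-11, 11, -11), P_1P_3 = (-8, 7, -12); a normal to Π is P_1P_2 × P_1P_3 = (-55, -44, 11).
Using P_1: Π has equation -55x - 44y + 11z = 176.
cos θ = |n₁·n₂| / (|n₁||n₂|) = |407| / (√5082 · √34).
θ = arccos(0.97912) ≈ 11.73°.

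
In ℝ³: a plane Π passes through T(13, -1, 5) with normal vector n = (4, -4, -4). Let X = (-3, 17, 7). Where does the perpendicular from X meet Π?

(9, 5, -5)

Π: n·r = n·T gives 4x - 4y - 4z = 36.
Foot = X − λn with λ = (n·X − d)/|n|² = (-108 − 36)/48 = -3.
Foot = (-3, 17, 7) − (-3)·(4, -4, -4) = (9, 5, -5).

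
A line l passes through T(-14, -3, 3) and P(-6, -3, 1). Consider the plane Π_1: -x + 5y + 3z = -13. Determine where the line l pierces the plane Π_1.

A direction vector for l is P − T = (8, 0, -2).
Substitute r = (-14, -3, 3) + t(8, 0, -2) into the plane: 8 + (-14)t = -13, so t = 3/2.
Intersection: (-14, -3, 3) + (3/2)·(8, 0, -2) = (-2, -3, 0).

(-2, -3, 0)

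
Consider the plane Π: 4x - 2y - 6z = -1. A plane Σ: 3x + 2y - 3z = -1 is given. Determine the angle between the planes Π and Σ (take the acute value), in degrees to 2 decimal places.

cos θ = |n₁·n₂| / (|n₁||n₂|) = |26| / (√56 · √22).
θ = arccos(0.74074) ≈ 42.21°.

42.21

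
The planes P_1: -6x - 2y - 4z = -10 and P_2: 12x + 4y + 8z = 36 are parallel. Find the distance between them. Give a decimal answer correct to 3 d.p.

1.069

Rescale P_2 by 1/(-2): -6x - 2y - 4z = -18. Then distance = |-10 − (-18)| / √56 ≈ 1.069.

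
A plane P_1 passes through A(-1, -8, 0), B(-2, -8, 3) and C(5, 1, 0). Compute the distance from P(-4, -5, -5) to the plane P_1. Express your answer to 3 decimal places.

5.345

AB = (-1, 0, 3), AC = (6, 9, 0); a normal to P_1 is AB × AC = (-27, 18, -9).
Using A: P_1 has equation -27x + 18y - 9z = -117.
n·P − d = (-27)·(-4) + (18)·(-5) + (-9)·(-5) − (-117) = 180; |n| = √1134.
Distance = |180| / √1134 = 180/√1134 ≈ 5.345.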